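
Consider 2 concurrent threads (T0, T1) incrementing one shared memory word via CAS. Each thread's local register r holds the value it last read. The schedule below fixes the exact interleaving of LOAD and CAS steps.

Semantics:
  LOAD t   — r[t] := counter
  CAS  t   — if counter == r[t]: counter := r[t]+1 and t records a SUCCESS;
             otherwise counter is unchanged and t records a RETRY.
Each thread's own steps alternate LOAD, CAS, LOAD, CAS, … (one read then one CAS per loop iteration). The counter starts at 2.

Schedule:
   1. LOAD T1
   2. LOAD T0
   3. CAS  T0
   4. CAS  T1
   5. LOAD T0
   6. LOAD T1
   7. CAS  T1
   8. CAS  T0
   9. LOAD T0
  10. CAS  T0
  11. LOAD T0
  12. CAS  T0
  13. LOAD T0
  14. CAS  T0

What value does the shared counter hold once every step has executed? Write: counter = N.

counter = 7

step 1: T1 LOAD ⇒ load; ctr=2 reg=2
step 2: T0 LOAD ⇒ load; ctr=2 reg=2
step 3: T0 CAS ⇒ ok; ctr=3 reg=2
step 4: T1 CAS ⇒ retry; ctr=3 reg=2
step 5: T0 LOAD ⇒ load; ctr=3 reg=3
step 6: T1 LOAD ⇒ load; ctr=3 reg=3
step 7: T1 CAS ⇒ ok; ctr=4 reg=3
step 8: T0 CAS ⇒ retry; ctr=4 reg=3
step 9: T0 LOAD ⇒ load; ctr=4 reg=4
step 10: T0 CAS ⇒ ok; ctr=5 reg=4
step 11: T0 LOAD ⇒ load; ctr=5 reg=5
step 12: T0 CAS ⇒ ok; ctr=6 reg=5
step 13: T0 LOAD ⇒ load; ctr=6 reg=6
step 14: T0 CAS ⇒ ok; ctr=7 reg=6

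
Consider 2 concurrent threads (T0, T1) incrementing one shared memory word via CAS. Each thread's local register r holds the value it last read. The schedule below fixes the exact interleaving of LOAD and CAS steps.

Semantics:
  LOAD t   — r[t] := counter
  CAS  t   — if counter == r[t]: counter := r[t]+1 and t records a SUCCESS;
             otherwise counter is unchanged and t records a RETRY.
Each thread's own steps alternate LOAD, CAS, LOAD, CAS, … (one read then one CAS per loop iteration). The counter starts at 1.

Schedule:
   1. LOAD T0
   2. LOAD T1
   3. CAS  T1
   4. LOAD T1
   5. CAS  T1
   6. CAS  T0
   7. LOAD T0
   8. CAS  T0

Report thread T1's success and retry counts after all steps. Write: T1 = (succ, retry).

T1 = (2, 0)

#1 T0 reads 1
#2 T1 reads 1
#3 T1 CAS(1→2) writes; counter now 2
#4 T1 reads 2
#5 T1 CAS(2→3) writes; counter now 3
#6 T0 CAS(1→2) fails; counter now 3
#7 T0 reads 3
#8 T0 CAS(3→4) writes; counter now 4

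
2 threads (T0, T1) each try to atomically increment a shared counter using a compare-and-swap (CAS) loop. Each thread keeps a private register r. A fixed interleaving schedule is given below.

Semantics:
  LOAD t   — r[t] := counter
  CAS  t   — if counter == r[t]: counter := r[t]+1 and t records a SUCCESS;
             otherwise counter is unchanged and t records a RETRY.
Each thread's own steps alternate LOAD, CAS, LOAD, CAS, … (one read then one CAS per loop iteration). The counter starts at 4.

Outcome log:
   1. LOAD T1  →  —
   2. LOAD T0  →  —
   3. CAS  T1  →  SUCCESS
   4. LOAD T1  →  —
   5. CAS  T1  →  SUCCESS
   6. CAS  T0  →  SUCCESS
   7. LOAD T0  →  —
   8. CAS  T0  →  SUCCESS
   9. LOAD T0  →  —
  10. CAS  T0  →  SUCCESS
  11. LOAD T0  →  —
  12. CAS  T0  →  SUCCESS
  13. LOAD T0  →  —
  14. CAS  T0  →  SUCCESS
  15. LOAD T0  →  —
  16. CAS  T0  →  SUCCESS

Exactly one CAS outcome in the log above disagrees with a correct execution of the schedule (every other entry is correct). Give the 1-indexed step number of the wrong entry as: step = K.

step = 6

Re-executing:
   1) LOAD T1:  M=4  r_T1=4
   2) LOAD T0:  M=4  r_T0=4
   3) CAS  T1:  M=5  r_T1=4 ✓
   4) LOAD T1:  M=5  r_T1=5
   5) CAS  T1:  M=6  r_T1=5 ✓
   6) CAS  T0:  M=6  r_T0=4 ✗
   7) LOAD T0:  M=6  r_T0=6
   8) CAS  T0:  M=7  r_T0=6 ✓
   9) LOAD T0:  M=7  r_T0=7
  10) CAS  T0:  M=8  r_T0=7 ✓
  11) LOAD T0:  M=8  r_T0=8
  12) CAS  T0:  M=9  r_T0=8 ✓
  13) LOAD T0:  M=9  r_T0=9
  14) CAS  T0:  M=10  r_T0=9 ✓
  15) LOAD T0:  M=10  r_T0=10
  16) CAS  T0:  M=11  r_T0=10 ✓
Mismatch at 6.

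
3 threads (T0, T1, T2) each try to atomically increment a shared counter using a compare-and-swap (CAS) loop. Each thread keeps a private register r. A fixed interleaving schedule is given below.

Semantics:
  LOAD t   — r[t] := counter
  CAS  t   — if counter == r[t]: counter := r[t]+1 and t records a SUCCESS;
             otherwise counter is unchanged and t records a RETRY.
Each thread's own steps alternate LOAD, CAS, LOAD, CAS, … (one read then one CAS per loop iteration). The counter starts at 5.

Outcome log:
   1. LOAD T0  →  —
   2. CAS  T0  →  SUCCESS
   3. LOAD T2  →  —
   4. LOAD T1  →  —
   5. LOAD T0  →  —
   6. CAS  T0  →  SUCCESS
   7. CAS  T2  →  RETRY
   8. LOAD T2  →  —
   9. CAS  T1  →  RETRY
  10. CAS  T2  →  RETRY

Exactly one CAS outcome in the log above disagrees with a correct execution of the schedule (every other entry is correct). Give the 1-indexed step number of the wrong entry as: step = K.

Reference trace:
   1) LOAD T0:  M=5  r_T0=5
   2) CAS  T0:  M=6  r_T0=5 ✓
   3) LOAD T2:  M=6  r_T2=6
   4) LOAD T1:  M=6  r_T1=6
   5) LOAD T0:  M=6  r_T0=6
   6) CAS  T0:  M=7  r_T0=6 ✓
   7) CAS  T2:  M=7  r_T2=6 ✗
   8) LOAD T2:  M=7  r_T2=7
   9) CAS  T1:  M=7  r_T1=6 ✗
  10) CAS  T2:  M=8  r_T2=7 ✓
Flip is step 10.

step = 10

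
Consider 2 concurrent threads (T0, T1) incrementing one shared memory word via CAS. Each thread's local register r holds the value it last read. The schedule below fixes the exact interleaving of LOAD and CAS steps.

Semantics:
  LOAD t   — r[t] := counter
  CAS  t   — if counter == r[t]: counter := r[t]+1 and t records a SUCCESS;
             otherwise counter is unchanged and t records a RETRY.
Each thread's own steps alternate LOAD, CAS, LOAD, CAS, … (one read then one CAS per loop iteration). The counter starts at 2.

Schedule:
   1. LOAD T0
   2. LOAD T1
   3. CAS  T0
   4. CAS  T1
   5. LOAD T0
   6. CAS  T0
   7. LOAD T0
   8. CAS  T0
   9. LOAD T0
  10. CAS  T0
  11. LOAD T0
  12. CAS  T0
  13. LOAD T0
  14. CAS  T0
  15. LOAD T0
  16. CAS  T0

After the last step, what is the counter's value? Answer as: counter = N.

#1 T0 reads 2
#2 T1 reads 2
#3 T0 CAS(2→3) writes; counter now 3
#4 T1 CAS(2→3) fails; counter now 3
#5 T0 reads 3
#6 T0 CAS(3→4) writes; counter now 4
#7 T0 reads 4
#8 T0 CAS(4→5) writes; counter now 5
#9 T0 reads 5
#10 T0 CAS(5→6) writes; counter now 6
#11 T0 reads 6
#12 T0 CAS(6→7) writes; counter now 7
#13 T0 reads 7
#14 T0 CAS(7→8) writes; counter now 8
#15 T0 reads 8
#16 T0 CAS(8→9) writes; counter now 9

counter = 9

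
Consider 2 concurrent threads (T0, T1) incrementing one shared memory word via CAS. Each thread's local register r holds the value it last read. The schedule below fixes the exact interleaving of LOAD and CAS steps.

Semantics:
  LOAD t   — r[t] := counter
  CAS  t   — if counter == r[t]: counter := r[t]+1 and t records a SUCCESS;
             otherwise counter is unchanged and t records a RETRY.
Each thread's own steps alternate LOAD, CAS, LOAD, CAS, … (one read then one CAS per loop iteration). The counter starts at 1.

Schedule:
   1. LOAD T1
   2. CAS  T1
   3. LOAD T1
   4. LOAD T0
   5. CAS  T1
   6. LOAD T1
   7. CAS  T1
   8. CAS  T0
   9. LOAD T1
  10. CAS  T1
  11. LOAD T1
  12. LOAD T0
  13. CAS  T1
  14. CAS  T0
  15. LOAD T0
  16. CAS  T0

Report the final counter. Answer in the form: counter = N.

counter = 7

T1 LOAD — after: cnt=1, r=1 — load
T1 CAS — after: cnt=2, r=1 — ok
T1 LOAD — after: cnt=2, r=2 — load
T0 LOAD — after: cnt=2, r=2 — load
T1 CAS — after: cnt=3, r=2 — ok
T1 LOAD — after: cnt=3, r=3 — load
T1 CAS — after: cnt=4, r=3 — ok
T0 CAS — after: cnt=4, r=2 — retry
T1 LOAD — after: cnt=4, r=4 — load
T1 CAS — after: cnt=5, r=4 — ok
T1 LOAD — after: cnt=5, r=5 — load
T0 LOAD — after: cnt=5, r=5 — load
T1 CAS — after: cnt=6, r=5 — ok
T0 CAS — after: cnt=6, r=5 — retry
T0 LOAD — after: cnt=6, r=6 — load
T0 CAS — after: cnt=7, r=6 — ok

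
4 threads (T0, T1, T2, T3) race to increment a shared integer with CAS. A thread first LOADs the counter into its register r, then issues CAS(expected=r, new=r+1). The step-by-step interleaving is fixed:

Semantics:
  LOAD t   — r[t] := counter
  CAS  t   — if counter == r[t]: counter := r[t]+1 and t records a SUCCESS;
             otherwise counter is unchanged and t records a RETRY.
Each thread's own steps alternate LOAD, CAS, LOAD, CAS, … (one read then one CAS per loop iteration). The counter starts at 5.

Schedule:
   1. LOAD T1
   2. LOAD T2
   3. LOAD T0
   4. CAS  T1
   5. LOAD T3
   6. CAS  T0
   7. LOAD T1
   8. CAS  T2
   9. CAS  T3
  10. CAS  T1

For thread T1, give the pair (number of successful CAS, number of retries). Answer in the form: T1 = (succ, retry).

[1] T1.load  rd  (counter 5, T1.r 5)
[2] T2.load  rd  (counter 5, T2.r 5)
[3] T0.load  rd  (counter 5, T0.r 5)
[4] T1.cas  hit  (counter 6, T1.r 5)
[5] T3.load  rd  (counter 6, T3.r 6)
[6] T0.cas  miss  (counter 6, T0.r 5)
[7] T1.load  rd  (counter 6, T1.r 6)
[8] T2.cas  miss  (counter 6, T2.r 5)
[9] T3.cas  hit  (counter 7, T3.r 6)
[10] T1.cas  miss  (counter 7, T1.r 6)

T1 = (1, 1)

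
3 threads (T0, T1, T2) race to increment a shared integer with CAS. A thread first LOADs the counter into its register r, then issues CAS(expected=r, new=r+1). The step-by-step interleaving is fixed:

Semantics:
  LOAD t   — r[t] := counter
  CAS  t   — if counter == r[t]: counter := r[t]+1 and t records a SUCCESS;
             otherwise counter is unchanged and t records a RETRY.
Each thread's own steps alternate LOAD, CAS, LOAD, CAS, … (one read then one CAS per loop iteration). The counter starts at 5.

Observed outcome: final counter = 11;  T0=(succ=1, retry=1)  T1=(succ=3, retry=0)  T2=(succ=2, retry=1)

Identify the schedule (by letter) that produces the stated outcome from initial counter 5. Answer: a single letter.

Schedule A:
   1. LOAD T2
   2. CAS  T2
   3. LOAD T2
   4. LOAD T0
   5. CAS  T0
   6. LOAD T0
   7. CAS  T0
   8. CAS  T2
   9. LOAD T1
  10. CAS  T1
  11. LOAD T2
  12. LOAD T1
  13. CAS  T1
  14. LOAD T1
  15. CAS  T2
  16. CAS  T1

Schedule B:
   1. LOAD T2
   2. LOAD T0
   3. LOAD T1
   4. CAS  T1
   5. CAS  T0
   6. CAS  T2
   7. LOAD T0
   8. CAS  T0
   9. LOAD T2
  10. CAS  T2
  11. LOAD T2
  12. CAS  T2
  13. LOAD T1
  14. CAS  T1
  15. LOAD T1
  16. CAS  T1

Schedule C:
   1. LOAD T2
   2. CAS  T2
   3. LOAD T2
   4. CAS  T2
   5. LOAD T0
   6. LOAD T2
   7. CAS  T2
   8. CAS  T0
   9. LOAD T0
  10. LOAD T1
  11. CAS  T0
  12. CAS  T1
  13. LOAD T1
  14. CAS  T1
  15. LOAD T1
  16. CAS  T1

B

Run B:
step 1: T2 LOAD ⇒ load; ctr=5 reg=5
step 2: T0 LOAD ⇒ load; ctr=5 reg=5
step 3: T1 LOAD ⇒ load; ctr=5 reg=5
step 4: T1 CAS ⇒ ok; ctr=6 reg=5
step 5: T0 CAS ⇒ retry; ctr=6 reg=5
step 6: T2 CAS ⇒ retry; ctr=6 reg=5
step 7: T0 LOAD ⇒ load; ctr=6 reg=6
step 8: T0 CAS ⇒ ok; ctr=7 reg=6
step 9: T2 LOAD ⇒ load; ctr=7 reg=7
step 10: T2 CAS ⇒ ok; ctr=8 reg=7
step 11: T2 LOAD ⇒ load; ctr=8 reg=8
step 12: T2 CAS ⇒ ok; ctr=9 reg=8
step 13: T1 LOAD ⇒ load; ctr=9 reg=9
step 14: T1 CAS ⇒ ok; ctr=10 reg=9
step 15: T1 LOAD ⇒ load; ctr=10 reg=10
step 16: T1 CAS ⇒ ok; ctr=11 reg=10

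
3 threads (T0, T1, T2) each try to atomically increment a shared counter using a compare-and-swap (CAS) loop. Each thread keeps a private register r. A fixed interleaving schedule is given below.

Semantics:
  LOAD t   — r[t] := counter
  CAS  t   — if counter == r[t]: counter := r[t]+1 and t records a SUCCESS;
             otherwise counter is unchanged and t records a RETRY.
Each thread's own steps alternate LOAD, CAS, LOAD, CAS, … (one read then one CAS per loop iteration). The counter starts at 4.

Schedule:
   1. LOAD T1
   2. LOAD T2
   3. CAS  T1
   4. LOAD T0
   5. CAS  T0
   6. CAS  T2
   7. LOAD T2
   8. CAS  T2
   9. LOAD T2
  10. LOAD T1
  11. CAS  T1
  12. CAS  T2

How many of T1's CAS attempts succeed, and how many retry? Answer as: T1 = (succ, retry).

T1 = (2, 0)

#1 T1 reads 4
#2 T2 reads 4
#3 T1 CAS(4→5) writes; counter now 5
#4 T0 reads 5
#5 T0 CAS(5→6) writes; counter now 6
#6 T2 CAS(4→5) fails; counter now 6
#7 T2 reads 6
#8 T2 CAS(6→7) writes; counter now 7
#9 T2 reads 7
#10 T1 reads 7
#11 T1 CAS(7→8) writes; counter now 8
#12 T2 CAS(7→8) fails; counter now 8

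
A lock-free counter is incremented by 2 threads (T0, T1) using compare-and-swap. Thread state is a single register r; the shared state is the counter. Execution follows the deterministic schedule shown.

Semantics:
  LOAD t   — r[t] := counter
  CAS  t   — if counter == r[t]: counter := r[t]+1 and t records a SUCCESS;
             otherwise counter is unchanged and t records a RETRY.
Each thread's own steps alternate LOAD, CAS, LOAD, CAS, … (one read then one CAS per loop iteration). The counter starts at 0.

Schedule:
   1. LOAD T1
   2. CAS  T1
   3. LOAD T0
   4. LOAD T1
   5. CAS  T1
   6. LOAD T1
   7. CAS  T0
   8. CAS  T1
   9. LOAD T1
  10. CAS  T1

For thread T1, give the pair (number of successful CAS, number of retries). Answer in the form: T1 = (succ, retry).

T1 = (4, 0)

T1 LOAD — after: cnt=0, r=0 — load
T1 CAS — after: cnt=1, r=0 — ok
T0 LOAD — after: cnt=1, r=1 — load
T1 LOAD — after: cnt=1, r=1 — load
T1 CAS — after: cnt=2, r=1 — ok
T1 LOAD — after: cnt=2, r=2 — load
T0 CAS — after: cnt=2, r=1 — retry
T1 CAS — after: cnt=3, r=2 — ok
T1 LOAD — after: cnt=3, r=3 — load
T1 CAS — after: cnt=4, r=3 — ok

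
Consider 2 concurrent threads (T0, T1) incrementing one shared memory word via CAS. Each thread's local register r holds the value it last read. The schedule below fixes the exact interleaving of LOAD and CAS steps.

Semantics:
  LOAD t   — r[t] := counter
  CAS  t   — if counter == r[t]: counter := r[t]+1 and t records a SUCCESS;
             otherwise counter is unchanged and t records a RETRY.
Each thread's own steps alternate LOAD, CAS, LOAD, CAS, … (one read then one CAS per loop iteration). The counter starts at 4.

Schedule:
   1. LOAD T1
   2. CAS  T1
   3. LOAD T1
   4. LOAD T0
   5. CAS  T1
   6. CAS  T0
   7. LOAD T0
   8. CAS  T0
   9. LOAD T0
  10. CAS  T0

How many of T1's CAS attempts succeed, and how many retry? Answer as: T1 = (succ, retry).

[1] T1.load  rd  (counter 4, T1.r 4)
[2] T1.cas  hit  (counter 5, T1.r 4)
[3] T1.load  rd  (counter 5, T1.r 5)
[4] T0.load  rd  (counter 5, T0.r 5)
[5] T1.cas  hit  (counter 6, T1.r 5)
[6] T0.cas  miss  (counter 6, T0.r 5)
[7] T0.load  rd  (counter 6, T0.r 6)
[8] T0.cas  hit  (counter 7, T0.r 6)
[9] T0.load  rd  (counter 7, T0.r 7)
[10] T0.cas  hit  (counter 8, T0.r 7)

T1 = (2, 0)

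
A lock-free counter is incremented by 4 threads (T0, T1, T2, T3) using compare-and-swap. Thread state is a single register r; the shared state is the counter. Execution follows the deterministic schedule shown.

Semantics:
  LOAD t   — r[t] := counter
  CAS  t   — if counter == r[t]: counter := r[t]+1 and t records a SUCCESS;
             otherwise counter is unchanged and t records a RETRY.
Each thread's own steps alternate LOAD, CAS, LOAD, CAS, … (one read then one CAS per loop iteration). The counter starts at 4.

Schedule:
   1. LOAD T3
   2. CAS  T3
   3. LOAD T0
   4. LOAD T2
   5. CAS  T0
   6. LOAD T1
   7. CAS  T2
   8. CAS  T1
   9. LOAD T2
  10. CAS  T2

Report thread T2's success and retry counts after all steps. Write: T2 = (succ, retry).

step 1: T3 LOAD ⇒ load; ctr=4 reg=4
step 2: T3 CAS ⇒ ok; ctr=5 reg=4
step 3: T0 LOAD ⇒ load; ctr=5 reg=5
step 4: T2 LOAD ⇒ load; ctr=5 reg=5
step 5: T0 CAS ⇒ ok; ctr=6 reg=5
step 6: T1 LOAD ⇒ load; ctr=6 reg=6
step 7: T2 CAS ⇒ retry; ctr=6 reg=5
step 8: T1 CAS ⇒ ok; ctr=7 reg=6
step 9: T2 LOAD ⇒ load; ctr=7 reg=7
step 10: T2 CAS ⇒ ok; ctr=8 reg=7

T2 = (1, 1)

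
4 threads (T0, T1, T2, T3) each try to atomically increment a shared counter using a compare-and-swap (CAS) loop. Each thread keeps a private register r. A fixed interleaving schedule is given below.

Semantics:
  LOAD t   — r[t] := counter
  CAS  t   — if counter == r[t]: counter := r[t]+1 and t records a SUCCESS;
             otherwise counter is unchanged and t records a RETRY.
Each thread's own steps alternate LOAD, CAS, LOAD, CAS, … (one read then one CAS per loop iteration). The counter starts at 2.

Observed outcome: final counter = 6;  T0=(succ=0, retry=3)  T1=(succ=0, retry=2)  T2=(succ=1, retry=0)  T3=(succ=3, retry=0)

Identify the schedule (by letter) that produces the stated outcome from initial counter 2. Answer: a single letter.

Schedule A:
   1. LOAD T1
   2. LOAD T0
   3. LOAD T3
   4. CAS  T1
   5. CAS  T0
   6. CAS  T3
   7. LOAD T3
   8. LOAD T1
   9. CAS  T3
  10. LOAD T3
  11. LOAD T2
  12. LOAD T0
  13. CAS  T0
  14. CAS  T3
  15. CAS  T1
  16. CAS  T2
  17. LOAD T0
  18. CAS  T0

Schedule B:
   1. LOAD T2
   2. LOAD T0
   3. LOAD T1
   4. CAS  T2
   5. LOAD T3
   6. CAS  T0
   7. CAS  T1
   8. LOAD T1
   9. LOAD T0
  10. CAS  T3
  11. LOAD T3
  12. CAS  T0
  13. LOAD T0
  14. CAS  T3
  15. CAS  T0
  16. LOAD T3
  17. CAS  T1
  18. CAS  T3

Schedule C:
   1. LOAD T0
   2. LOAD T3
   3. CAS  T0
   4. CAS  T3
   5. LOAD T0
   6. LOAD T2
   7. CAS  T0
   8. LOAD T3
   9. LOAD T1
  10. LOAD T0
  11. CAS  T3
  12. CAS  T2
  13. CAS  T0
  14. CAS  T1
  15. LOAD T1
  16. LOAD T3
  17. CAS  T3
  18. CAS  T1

Simulating candidate B:
[1] T2.load  rd  (counter 2, T2.r 2)
[2] T0.load  rd  (counter 2, T0.r 2)
[3] T1.load  rd  (counter 2, T1.r 2)
[4] T2.cas  hit  (counter 3, T2.r 2)
[5] T3.load  rd  (counter 3, T3.r 3)
[6] T0.cas  miss  (counter 3, T0.r 2)
[7] T1.cas  miss  (counter 3, T1.r 2)
[8] T1.load  rd  (counter 3, T1.r 3)
[9] T0.load  rd  (counter 3, T0.r 3)
[10] T3.cas  hit  (counter 4, T3.r 3)
[11] T3.load  rd  (counter 4, T3.r 4)
[12] T0.cas  miss  (counter 4, T0.r 3)
[13] T0.load  rd  (counter 4, T0.r 4)
[14] T3.cas  hit  (counter 5, T3.r 4)
[15] T0.cas  miss  (counter 5, T0.r 4)
[16] T3.load  rd  (counter 5, T3.r 5)
[17] T1.cas  miss  (counter 5, T1.r 3)
[18] T3.cas  hit  (counter 6, T3.r 5)

B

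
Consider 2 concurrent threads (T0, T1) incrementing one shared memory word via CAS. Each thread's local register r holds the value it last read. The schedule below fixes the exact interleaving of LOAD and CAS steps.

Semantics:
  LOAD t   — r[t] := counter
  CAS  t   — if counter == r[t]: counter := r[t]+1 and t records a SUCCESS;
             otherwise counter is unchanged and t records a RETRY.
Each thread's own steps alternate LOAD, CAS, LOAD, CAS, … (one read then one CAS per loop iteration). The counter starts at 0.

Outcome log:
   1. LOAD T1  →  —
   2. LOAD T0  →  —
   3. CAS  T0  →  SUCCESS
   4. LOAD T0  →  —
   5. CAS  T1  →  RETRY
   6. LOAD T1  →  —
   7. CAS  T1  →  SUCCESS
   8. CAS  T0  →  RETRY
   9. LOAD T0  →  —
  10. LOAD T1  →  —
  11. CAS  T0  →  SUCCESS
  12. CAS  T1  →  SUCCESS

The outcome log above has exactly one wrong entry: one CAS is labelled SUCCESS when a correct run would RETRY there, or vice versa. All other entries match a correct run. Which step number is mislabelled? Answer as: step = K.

Re-executing:
[1] T1.load  rd  (counter 0, T1.r 0)
[2] T0.load  rd  (counter 0, T0.r 0)
[3] T0.cas  hit  (counter 1, T0.r 0)
[4] T0.load  rd  (counter 1, T0.r 1)
[5] T1.cas  miss  (counter 1, T1.r 0)
[6] T1.load  rd  (counter 1, T1.r 1)
[7] T1.cas  hit  (counter 2, T1.r 1)
[8] T0.cas  miss  (counter 2, T0.r 1)
[9] T0.load  rd  (counter 2, T0.r 2)
[10] T1.load  rd  (counter 2, T1.r 2)
[11] T0.cas  hit  (counter 3, T0.r 2)
[12] T1.cas  miss  (counter 3, T1.r 2)
Mismatch at 12.

step = 12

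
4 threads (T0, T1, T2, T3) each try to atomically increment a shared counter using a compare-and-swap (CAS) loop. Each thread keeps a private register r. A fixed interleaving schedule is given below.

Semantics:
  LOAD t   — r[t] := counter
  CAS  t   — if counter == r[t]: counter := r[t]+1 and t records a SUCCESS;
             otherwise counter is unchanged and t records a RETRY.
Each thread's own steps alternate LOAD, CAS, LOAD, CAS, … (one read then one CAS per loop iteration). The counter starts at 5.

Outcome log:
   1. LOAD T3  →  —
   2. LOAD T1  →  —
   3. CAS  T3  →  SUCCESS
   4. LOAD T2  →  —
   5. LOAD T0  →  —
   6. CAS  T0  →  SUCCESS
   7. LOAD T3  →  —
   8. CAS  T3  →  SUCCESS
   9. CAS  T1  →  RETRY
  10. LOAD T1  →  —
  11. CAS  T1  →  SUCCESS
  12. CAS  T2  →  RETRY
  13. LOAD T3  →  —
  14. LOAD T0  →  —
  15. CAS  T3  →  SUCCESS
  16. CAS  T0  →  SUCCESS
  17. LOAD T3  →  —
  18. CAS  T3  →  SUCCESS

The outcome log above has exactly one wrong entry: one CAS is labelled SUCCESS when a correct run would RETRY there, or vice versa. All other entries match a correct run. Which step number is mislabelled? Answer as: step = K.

step = 16

Reference trace:
T3 LOAD — after: cnt=5, r=5 — load
T1 LOAD — after: cnt=5, r=5 — load
T3 CAS — after: cnt=6, r=5 — ok
T2 LOAD — after: cnt=6, r=6 — load
T0 LOAD — after: cnt=6, r=6 — load
T0 CAS — after: cnt=7, r=6 — ok
T3 LOAD — after: cnt=7, r=7 — load
T3 CAS — after: cnt=8, r=7 — ok
T1 CAS — after: cnt=8, r=5 — retry
T1 LOAD — after: cnt=8, r=8 — load
T1 CAS — after: cnt=9, r=8 — ok
T2 CAS — after: cnt=9, r=6 — retry
T3 LOAD — after: cnt=9, r=9 — load
T0 LOAD — after: cnt=9, r=9 — load
T3 CAS — after: cnt=10, r=9 — ok
T0 CAS — after: cnt=10, r=9 — retry
T3 LOAD — after: cnt=10, r=10 — load
T3 CAS — after: cnt=11, r=10 — ok
Log disagrees first at step 16.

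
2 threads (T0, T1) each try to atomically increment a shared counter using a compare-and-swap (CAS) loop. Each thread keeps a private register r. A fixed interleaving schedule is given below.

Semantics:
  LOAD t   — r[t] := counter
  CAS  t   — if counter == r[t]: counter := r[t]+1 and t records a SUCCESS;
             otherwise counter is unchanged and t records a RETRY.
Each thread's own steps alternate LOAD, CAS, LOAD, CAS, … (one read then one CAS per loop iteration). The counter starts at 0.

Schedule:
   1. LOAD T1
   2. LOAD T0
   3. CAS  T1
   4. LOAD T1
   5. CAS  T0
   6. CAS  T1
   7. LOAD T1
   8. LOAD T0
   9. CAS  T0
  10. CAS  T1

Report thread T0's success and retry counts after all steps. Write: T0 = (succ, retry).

T0 = (1, 1)

step 1: T1 LOAD ⇒ load; ctr=0 reg=0
step 2: T0 LOAD ⇒ load; ctr=0 reg=0
step 3: T1 CAS ⇒ ok; ctr=1 reg=0
step 4: T1 LOAD ⇒ load; ctr=1 reg=1
step 5: T0 CAS ⇒ retry; ctr=1 reg=0
step 6: T1 CAS ⇒ ok; ctr=2 reg=1
step 7: T1 LOAD ⇒ load; ctr=2 reg=2
step 8: T0 LOAD ⇒ load; ctr=2 reg=2
step 9: T0 CAS ⇒ ok; ctr=3 reg=2
step 10: T1 CAS ⇒ retry; ctr=3 reg=2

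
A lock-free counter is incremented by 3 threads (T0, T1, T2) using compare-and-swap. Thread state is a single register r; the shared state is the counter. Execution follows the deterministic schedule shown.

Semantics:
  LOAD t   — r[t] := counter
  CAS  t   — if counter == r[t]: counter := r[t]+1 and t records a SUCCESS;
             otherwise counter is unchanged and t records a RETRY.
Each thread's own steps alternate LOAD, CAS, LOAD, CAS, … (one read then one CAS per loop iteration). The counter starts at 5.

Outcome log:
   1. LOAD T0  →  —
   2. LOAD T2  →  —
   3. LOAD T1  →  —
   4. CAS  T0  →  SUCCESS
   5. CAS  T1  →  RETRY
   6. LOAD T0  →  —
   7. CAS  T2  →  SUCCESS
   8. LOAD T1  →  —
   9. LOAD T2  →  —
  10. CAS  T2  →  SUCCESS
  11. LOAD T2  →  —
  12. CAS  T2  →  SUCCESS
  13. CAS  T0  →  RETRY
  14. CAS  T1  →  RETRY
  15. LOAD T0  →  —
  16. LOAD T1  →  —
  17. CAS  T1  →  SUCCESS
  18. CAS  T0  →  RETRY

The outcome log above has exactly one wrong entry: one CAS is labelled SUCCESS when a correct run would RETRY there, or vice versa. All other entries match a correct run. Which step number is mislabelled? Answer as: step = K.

step = 7

Reference trace:
   1) LOAD T0:  M=5  r_T0=5
   2) LOAD T2:  M=5  r_T2=5
   3) LOAD T1:  M=5  r_T1=5
   4) CAS  T0:  M=6  r_T0=5 ✓
   5) CAS  T1:  M=6  r_T1=5 ✗
   6) LOAD T0:  M=6  r_T0=6
   7) CAS  T2:  M=6  r_T2=5 ✗
   8) LOAD T1:  M=6  r_T1=6
   9) LOAD T2:  M=6  r_T2=6
  10) CAS  T2:  M=7  r_T2=6 ✓
  11) LOAD T2:  M=7  r_T2=7
  12) CAS  T2:  M=8  r_T2=7 ✓
  13) CAS  T0:  M=8  r_T0=6 ✗
  14) CAS  T1:  M=8  r_T1=6 ✗
  15) LOAD T0:  M=8  r_T0=8
  16) LOAD T1:  M=8  r_T1=8
  17) CAS  T1:  M=9  r_T1=8 ✓
  18) CAS  T0:  M=9  r_T0=8 ✗
Mismatch at 7.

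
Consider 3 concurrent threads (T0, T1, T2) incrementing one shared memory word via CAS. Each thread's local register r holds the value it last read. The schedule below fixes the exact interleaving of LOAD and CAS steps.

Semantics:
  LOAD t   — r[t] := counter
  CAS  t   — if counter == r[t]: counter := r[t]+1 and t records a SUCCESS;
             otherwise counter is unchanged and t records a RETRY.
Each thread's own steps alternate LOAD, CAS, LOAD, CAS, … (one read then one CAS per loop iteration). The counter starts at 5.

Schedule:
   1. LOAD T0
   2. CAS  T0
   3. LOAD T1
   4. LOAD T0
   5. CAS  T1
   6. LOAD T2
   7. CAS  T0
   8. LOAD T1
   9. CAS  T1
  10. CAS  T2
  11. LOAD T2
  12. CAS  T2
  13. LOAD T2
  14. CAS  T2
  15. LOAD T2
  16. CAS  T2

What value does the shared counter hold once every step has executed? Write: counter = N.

#1 T0 reads 5
#2 T0 CAS(5→6) writes; counter now 6
#3 T1 reads 6
#4 T0 reads 6
#5 T1 CAS(6→7) writes; counter now 7
#6 T2 reads 7
#7 T0 CAS(6→7) fails; counter now 7
#8 T1 reads 7
#9 T1 CAS(7→8) writes; counter now 8
#10 T2 CAS(7→8) fails; counter now 8
#11 T2 reads 8
#12 T2 CAS(8→9) writes; counter now 9
#13 T2 reads 9
#14 T2 CAS(9→10) writes; counter now 10
#15 T2 reads 10
#16 T2 CAS(10→11) writes; counter now 11

counter = 11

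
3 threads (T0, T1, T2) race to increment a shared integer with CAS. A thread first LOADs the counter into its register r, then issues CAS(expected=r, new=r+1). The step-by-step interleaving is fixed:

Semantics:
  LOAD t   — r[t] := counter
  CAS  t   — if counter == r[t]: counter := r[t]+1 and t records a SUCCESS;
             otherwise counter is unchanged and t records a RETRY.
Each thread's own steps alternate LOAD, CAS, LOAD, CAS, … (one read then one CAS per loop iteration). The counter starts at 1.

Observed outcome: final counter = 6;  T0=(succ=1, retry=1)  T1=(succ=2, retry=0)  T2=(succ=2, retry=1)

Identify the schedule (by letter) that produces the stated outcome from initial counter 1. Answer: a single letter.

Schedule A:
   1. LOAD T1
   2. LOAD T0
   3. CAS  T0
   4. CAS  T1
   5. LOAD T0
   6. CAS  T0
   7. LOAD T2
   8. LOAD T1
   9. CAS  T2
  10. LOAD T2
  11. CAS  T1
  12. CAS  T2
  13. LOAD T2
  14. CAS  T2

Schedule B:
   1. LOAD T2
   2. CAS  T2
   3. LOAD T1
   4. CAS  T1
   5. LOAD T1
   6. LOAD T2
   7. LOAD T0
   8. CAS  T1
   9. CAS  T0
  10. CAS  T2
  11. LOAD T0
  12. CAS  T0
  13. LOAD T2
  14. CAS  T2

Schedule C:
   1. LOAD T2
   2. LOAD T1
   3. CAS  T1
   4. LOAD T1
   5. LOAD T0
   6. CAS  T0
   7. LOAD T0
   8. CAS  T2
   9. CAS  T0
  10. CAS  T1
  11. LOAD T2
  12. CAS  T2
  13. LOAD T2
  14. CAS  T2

B

Simulating candidate B:
step 1: T2 LOAD ⇒ load; ctr=1 reg=1
step 2: T2 CAS ⇒ ok; ctr=2 reg=1
step 3: T1 LOAD ⇒ load; ctr=2 reg=2
step 4: T1 CAS ⇒ ok; ctr=3 reg=2
step 5: T1 LOAD ⇒ load; ctr=3 reg=3
step 6: T2 LOAD ⇒ load; ctr=3 reg=3
step 7: T0 LOAD ⇒ load; ctr=3 reg=3
step 8: T1 CAS ⇒ ok; ctr=4 reg=3
step 9: T0 CAS ⇒ retry; ctr=4 reg=3
step 10: T2 CAS ⇒ retry; ctr=4 reg=3
step 11: T0 LOAD ⇒ load; ctr=4 reg=4
step 12: T0 CAS ⇒ ok; ctr=5 reg=4
step 13: T2 LOAD ⇒ load; ctr=5 reg=5
step 14: T2 CAS ⇒ ok; ctr=6 reg=5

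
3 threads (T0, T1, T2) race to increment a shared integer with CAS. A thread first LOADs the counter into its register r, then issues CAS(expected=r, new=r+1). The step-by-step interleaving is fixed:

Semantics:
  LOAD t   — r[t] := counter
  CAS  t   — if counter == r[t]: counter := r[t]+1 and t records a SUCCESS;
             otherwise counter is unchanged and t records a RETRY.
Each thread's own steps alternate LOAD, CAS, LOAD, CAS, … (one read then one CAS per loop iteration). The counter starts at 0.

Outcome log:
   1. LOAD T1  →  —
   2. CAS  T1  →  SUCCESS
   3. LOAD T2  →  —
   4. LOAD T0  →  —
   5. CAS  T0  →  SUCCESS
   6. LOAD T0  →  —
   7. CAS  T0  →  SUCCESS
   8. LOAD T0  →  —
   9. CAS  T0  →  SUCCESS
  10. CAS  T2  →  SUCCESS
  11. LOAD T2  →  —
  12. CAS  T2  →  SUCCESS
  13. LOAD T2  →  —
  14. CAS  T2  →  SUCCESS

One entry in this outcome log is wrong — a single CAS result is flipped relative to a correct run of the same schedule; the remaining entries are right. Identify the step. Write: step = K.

Reference trace:
[1] T1.load  rd  (counter 0, T1.r 0)
[2] T1.cas  hit  (counter 1, T1.r 0)
[3] T2.load  rd  (counter 1, T2.r 1)
[4] T0.load  rd  (counter 1, T0.r 1)
[5] T0.cas  hit  (counter 2, T0.r 1)
[6] T0.load  rd  (counter 2, T0.r 2)
[7] T0.cas  hit  (counter 3, T0.r 2)
[8] T0.load  rd  (counter 3, T0.r 3)
[9] T0.cas  hit  (counter 4, T0.r 3)
[10] T2.cas  miss  (counter 4, T2.r 1)
[11] T2.load  rd  (counter 4, T2.r 4)
[12] T2.cas  hit  (counter 5, T2.r 4)
[13] T2.load  rd  (counter 5, T2.r 5)
[14] T2.cas  hit  (counter 6, T2.r 5)
Log disagrees first at step 10.

step = 10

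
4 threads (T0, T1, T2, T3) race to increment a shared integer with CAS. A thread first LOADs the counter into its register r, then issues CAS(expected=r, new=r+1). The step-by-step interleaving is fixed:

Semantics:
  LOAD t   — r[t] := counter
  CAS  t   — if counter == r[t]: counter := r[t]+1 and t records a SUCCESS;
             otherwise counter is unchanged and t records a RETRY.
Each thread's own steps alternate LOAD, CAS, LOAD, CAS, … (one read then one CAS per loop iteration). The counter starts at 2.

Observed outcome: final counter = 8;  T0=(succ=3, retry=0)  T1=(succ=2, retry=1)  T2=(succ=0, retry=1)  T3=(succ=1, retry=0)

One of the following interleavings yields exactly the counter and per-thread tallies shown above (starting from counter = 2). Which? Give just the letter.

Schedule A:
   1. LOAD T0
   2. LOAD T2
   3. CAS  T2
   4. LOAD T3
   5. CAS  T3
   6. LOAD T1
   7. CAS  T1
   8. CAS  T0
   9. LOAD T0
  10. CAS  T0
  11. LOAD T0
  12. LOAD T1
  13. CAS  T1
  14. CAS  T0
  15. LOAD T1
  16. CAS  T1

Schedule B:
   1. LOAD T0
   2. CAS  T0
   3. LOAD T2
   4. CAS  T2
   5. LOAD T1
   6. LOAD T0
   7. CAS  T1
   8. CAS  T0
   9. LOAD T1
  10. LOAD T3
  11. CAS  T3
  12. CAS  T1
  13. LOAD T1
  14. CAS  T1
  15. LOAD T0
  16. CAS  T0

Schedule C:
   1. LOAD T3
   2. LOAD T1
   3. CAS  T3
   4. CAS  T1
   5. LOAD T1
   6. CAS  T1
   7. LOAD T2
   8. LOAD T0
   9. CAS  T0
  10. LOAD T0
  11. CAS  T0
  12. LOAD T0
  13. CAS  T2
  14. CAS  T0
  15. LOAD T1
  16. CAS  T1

Run C:
#1 T3 reads 2
#2 T1 reads 2
#3 T3 CAS(2→3) writes; counter now 3
#4 T1 CAS(2→3) fails; counter now 3
#5 T1 reads 3
#6 T1 CAS(3→4) writes; counter now 4
#7 T2 reads 4
#8 T0 reads 4
#9 T0 CAS(4→5) writes; counter now 5
#10 T0 reads 5
#11 T0 CAS(5→6) writes; counter now 6
#12 T0 reads 6
#13 T2 CAS(4→5) fails; counter now 6
#14 T0 CAS(6→7) writes; counter now 7
#15 T1 reads 7
#16 T1 CAS(7→8) writes; counter now 8

C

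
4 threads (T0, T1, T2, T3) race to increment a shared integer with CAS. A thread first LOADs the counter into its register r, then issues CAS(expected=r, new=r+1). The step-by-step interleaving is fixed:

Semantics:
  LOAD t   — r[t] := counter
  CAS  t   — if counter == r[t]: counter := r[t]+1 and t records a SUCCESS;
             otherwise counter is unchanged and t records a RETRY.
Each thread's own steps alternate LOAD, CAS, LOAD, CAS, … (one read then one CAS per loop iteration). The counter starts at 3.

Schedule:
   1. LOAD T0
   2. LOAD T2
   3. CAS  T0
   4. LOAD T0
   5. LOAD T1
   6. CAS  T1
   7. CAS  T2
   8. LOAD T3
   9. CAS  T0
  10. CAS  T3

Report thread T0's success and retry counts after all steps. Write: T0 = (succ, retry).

#1 T0 reads 3
#2 T2 reads 3
#3 T0 CAS(3→4) writes; counter now 4
#4 T0 reads 4
#5 T1 reads 4
#6 T1 CAS(4→5) writes; counter now 5
#7 T2 CAS(3→4) fails; counter now 5
#8 T3 reads 5
#9 T0 CAS(4→5) fails; counter now 5
#10 T3 CAS(5→6) writes; counter now 6

T0 = (1, 1)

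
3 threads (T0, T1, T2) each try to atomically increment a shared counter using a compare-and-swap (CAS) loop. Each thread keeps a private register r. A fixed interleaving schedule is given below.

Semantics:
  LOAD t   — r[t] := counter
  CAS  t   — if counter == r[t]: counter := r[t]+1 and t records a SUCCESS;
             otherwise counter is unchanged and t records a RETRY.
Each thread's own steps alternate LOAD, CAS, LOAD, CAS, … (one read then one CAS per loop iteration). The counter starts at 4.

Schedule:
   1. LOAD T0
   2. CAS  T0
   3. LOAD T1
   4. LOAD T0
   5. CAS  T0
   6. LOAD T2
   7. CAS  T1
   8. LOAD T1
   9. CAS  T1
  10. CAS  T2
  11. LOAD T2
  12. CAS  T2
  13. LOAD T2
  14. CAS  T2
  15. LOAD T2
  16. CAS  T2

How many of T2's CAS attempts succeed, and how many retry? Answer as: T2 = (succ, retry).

T2 = (3, 1)

1. LOAD T0 → mem=4 r[T0]=4 [LOAD]
2. CAS T0 → mem=5 r[T0]=4 [OK]
3. LOAD T1 → mem=5 r[T1]=5 [LOAD]
4. LOAD T0 → mem=5 r[T0]=5 [LOAD]
5. CAS T0 → mem=6 r[T0]=5 [OK]
6. LOAD T2 → mem=6 r[T2]=6 [LOAD]
7. CAS T1 → mem=6 r[T1]=5 [RETRY]
8. LOAD T1 → mem=6 r[T1]=6 [LOAD]
9. CAS T1 → mem=7 r[T1]=6 [OK]
10. CAS T2 → mem=7 r[T2]=6 [RETRY]
11. LOAD T2 → mem=7 r[T2]=7 [LOAD]
12. CAS T2 → mem=8 r[T2]=7 [OK]
13. LOAD T2 → mem=8 r[T2]=8 [LOAD]
14. CAS T2 → mem=9 r[T2]=8 [OK]
15. LOAD T2 → mem=9 r[T2]=9 [LOAD]
16. CAS T2 → mem=10 r[T2]=9 [OK]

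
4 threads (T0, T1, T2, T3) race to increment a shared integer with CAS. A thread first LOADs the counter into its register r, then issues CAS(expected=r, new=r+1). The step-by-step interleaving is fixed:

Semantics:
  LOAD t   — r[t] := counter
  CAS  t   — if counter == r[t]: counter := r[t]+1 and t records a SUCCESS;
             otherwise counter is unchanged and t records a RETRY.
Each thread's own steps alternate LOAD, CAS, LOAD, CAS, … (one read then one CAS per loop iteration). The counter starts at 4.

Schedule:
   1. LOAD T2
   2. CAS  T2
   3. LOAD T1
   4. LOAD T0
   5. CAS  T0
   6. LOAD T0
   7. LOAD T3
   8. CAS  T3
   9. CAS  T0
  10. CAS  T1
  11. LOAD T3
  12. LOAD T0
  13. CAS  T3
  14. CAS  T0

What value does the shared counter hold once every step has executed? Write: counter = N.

counter = 8

#1 T2 reads 4
#2 T2 CAS(4→5) writes; counter now 5
#3 T1 reads 5
#4 T0 reads 5
#5 T0 CAS(5→6) writes; counter now 6
#6 T0 reads 6
#7 T3 reads 6
#8 T3 CAS(6→7) writes; counter now 7
#9 T0 CAS(6→7) fails; counter now 7
#10 T1 CAS(5→6) fails; counter now 7
#11 T3 reads 7
#12 T0 reads 7
#13 T3 CAS(7→8) writes; counter now 8
#14 T0 CAS(7→8) fails; counter now 8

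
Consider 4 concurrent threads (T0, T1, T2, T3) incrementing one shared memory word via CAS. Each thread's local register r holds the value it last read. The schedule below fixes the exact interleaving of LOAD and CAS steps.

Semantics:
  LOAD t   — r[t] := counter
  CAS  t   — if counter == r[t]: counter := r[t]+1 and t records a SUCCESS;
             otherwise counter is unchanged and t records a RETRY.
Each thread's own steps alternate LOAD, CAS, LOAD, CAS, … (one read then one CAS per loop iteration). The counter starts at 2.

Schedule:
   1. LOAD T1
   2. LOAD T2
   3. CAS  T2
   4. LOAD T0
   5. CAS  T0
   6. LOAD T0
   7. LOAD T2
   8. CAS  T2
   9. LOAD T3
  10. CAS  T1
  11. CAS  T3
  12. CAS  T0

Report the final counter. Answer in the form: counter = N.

1. LOAD T1 → mem=2 r[T1]=2 [LOAD]
2. LOAD T2 → mem=2 r[T2]=2 [LOAD]
3. CAS T2 → mem=3 r[T2]=2 [OK]
4. LOAD T0 → mem=3 r[T0]=3 [LOAD]
5. CAS T0 → mem=4 r[T0]=3 [OK]
6. LOAD T0 → mem=4 r[T0]=4 [LOAD]
7. LOAD T2 → mem=4 r[T2]=4 [LOAD]
8. CAS T2 → mem=5 r[T2]=4 [OK]
9. LOAD T3 → mem=5 r[T3]=5 [LOAD]
10. CAS T1 → mem=5 r[T1]=2 [RETRY]
11. CAS T3 → mem=6 r[T3]=5 [OK]
12. CAS T0 → mem=6 r[T0]=4 [RETRY]

counter = 6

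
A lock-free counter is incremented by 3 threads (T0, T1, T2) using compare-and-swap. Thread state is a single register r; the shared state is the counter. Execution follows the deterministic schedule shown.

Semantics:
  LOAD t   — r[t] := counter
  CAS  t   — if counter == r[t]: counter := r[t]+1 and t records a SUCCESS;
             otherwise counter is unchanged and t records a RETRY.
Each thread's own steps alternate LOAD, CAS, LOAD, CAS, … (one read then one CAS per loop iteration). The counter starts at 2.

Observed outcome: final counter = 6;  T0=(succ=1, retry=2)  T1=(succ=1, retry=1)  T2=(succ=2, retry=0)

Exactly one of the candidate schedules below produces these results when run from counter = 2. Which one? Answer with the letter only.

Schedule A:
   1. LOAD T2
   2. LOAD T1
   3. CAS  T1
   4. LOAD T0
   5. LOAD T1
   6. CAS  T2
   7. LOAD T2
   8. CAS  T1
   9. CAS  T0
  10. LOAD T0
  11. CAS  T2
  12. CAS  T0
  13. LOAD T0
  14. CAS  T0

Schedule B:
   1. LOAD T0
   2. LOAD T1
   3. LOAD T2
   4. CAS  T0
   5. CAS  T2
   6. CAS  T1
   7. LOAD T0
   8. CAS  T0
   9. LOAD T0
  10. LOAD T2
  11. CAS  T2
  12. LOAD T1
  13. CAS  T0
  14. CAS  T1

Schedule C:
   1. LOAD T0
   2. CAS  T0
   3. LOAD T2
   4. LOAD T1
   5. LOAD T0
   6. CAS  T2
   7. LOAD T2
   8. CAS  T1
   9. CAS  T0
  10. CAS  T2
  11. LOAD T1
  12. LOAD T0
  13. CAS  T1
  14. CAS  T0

Tracing schedule C:
1. LOAD T0 → mem=2 r[T0]=2 [LOAD]
2. CAS T0 → mem=3 r[T0]=2 [OK]
3. LOAD T2 → mem=3 r[T2]=3 [LOAD]
4. LOAD T1 → mem=3 r[T1]=3 [LOAD]
5. LOAD T0 → mem=3 r[T0]=3 [LOAD]
6. CAS T2 → mem=4 r[T2]=3 [OK]
7. LOAD T2 → mem=4 r[T2]=4 [LOAD]
8. CAS T1 → mem=4 r[T1]=3 [RETRY]
9. CAS T0 → mem=4 r[T0]=3 [RETRY]
10. CAS T2 → mem=5 r[T2]=4 [OK]
11. LOAD T1 → mem=5 r[T1]=5 [LOAD]
12. LOAD T0 → mem=5 r[T0]=5 [LOAD]
13. CAS T1 → mem=6 r[T1]=5 [OK]
14. CAS T0 → mem=6 r[T0]=5 [RETRY]

C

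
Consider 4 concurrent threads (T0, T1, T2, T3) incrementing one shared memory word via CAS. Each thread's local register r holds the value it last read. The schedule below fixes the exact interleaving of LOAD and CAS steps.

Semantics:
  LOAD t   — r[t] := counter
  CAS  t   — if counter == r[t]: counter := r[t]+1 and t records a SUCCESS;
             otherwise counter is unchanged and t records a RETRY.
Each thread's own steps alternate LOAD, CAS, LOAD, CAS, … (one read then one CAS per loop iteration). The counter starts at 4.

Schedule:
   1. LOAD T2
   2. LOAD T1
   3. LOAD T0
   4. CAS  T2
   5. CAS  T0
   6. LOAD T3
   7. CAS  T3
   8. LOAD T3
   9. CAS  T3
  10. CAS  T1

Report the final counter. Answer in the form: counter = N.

counter = 7

step 1: T2 LOAD ⇒ load; ctr=4 reg=4
step 2: T1 LOAD ⇒ load; ctr=4 reg=4
step 3: T0 LOAD ⇒ load; ctr=4 reg=4
step 4: T2 CAS ⇒ ok; ctr=5 reg=4
step 5: T0 CAS ⇒ retry; ctr=5 reg=4
step 6: T3 LOAD ⇒ load; ctr=5 reg=5
step 7: T3 CAS ⇒ ok; ctr=6 reg=5
step 8: T3 LOAD ⇒ load; ctr=6 reg=6
step 9: T3 CAS ⇒ ok; ctr=7 reg=6
step 10: T1 CAS ⇒ retry; ctr=7 reg=4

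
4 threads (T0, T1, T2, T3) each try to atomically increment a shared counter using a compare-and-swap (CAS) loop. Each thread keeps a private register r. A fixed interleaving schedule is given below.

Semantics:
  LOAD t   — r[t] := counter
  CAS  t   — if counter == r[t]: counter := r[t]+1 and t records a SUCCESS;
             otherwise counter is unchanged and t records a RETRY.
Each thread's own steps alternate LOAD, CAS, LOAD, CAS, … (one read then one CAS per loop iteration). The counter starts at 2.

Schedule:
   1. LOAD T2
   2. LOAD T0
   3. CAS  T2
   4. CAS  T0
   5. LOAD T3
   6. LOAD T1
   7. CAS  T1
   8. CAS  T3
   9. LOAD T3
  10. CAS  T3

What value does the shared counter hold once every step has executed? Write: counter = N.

   1) LOAD T2:  M=2  r_T2=2
   2) LOAD T0:  M=2  r_T0=2
   3) CAS  T2:  M=3  r_T2=2 ✓
   4) CAS  T0:  M=3  r_T0=2 ✗
   5) LOAD T3:  M=3  r_T3=3
   6) LOAD T1:  M=3  r_T1=3
   7) CAS  T1:  M=4  r_T1=3 ✓
   8) CAS  T3:  M=4  r_T3=3 ✗
   9) LOAD T3:  M=4  r_T3=4
  10) CAS  T3:  M=5  r_T3=4 ✓

counter = 5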